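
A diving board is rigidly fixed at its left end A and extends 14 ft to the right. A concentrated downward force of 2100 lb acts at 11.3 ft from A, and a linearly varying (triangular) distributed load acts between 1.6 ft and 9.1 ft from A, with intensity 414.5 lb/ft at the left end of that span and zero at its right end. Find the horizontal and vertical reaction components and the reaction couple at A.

Resultant of the triangular load: ½ × 414.5 × 7.5 = 1554.375 lb, acting at 4.1 ft from A (one-third of the span from the peak).
ΣF_x = 0: A_x = 0.
ΣF_y = 0: A_y − 2100 − ½·414.5·7.5 = 0 → A_y = 3654 lb.
ΣM about A: M_A − 2100·11.3 − (½·414.5·7.5)·4.1 = 0 → M_A = 30100 lb·ft.

A_x = 0, A_y = 3654 lb, M_A = 30100 lb·ft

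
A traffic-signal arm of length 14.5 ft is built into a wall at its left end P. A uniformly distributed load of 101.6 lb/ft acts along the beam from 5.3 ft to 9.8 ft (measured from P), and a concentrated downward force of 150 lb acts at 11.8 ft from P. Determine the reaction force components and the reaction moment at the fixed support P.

Resultant of the distributed load: 101.6 × 4.5 = 457.2 lb at 7.55 ft from P.
ΣF_x = 0: P_x = 0.
ΣF_y = 0: P_y − 101.6·4.5 − 150 = 0 → P_y = 607.2 lb.
ΣM about P: M_P − (101.6·4.5)·7.55 − 150·11.8 = 0 → M_P = 5222 lb·ft.

P_x = 0, P_y = 607.2 lb, M_P = 5222 lb·ft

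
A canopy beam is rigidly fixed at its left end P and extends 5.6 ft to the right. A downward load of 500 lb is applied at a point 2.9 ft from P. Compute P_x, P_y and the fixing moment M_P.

P_x = 0, P_y = 500.0 lb, M_P = 1450 lb·ft

ΣF_x = 0: P_x = 0.
ΣF_y = 0: P_y − 500 = 0 → P_y = 500.0 lb.
ΣM about P: M_P − 500·2.9 = 0 → M_P = 1450 lb·ft.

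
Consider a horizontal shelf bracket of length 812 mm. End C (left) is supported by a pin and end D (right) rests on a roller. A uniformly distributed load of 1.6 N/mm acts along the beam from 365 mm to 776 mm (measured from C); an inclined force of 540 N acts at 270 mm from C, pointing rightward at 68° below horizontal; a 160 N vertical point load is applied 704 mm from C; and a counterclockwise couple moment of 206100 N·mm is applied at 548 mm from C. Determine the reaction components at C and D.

Resultant of the distributed load: 1.6 × 411 = 657.6 N at 570.5 mm from C.
Taking moments about C: D_y·812 − (1.6·411)·570.5 − 540·sin68°·270 − 160·704 + 206100 = 0 → D_y = 416884/812 = 513.404 ≈ 513.4 N.
ΣF_y = 0: C_y + 513.404 − 1.6·411 − 540·sin68° − 160 = 0 → C_y = 804.9 N.
ΣF_x = 0: C_x + 540·cos68° = 0 → C_x = -202.3 N.

C_x = -202.3 N, C_y = 804.9 N, D_y = 513.4 N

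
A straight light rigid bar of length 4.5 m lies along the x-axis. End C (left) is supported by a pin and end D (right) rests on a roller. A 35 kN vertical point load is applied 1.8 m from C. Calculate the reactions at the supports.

Taking moments about C: D_y·4.5 − 35·1.8 = 0 → D_y = 63/4.5 = 14.00 kN.
ΣF_y = 0: C_y + 14 − 35 = 0 → C_y = 21.00 kN.
ΣF_x = 0: no horizontal applied forces, so C_x = 0.

C_x = 0, C_y = 21.00 kN, D_y = 14.00 kN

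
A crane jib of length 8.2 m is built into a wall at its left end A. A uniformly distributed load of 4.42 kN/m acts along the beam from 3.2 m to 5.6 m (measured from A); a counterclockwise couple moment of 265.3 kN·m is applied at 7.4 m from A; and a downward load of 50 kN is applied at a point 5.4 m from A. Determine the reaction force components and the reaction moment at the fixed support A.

A_x = 0, A_y = 60.61 kN, M_A = 51.38 kN·m

Resultant of the distributed load: 4.42 × 2.4 = 10.608 kN at 4.4 m from A.
ΣF_x = 0: A_x = 0.
ΣF_y = 0: A_y − 4.42·2.4 − 50 = 0 → A_y = 60.61 kN.
ΣM about A: M_A − (4.42·2.4)·4.4 + 265.3 − 50·5.4 = 0 → M_A = 51.38 kN·m.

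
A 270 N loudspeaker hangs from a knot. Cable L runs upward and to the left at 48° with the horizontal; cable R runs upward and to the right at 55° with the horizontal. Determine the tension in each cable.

T_L = 158.9 N, T_R = 185.4 N

ΣF_x = 0: −T_L·cos48° + T_R·cos55° = 0 → T_R = 1.16659·T_L.
ΣF_y = 0: T_L·sin48° + T_R·sin55° = 270.
Substitute: T_L·(0.743145 + 1.16659·0.819152) = 270 → T_L = 158.94 ≈ 158.9 N.
Then T_R = 1.16659 × 158.94 = 185.4 N.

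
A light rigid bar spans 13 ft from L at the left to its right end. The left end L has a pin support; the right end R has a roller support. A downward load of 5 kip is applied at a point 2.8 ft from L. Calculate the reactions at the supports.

L_x = 0, L_y = 3.923 kip, R_y = 1.077 kip

Moments about L: R_y·13 − 5·2.8 = 0 → R_y = 14/13 = 1.07692 ≈ 1.077 kip.
ΣF_y = 0: L_y + 1.07692 − 5 = 0 → L_y = 3.923 kip.
ΣF_x = 0: no horizontal applied forces, so L_x = 0.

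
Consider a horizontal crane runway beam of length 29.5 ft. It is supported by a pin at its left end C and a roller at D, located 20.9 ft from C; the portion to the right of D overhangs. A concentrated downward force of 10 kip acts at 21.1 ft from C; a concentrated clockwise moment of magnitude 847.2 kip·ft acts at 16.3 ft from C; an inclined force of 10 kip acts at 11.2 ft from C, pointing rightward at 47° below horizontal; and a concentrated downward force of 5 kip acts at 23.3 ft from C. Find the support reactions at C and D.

ΣM about C: D_y·20.9 − 10·21.1 − 847.2 − 10·sin47°·11.2 − 5·23.3 = 0 → D_y = 1256.61/20.9 = 60.1249 ≈ 60.12 kip.
ΣF_y = 0: C_y + 60.1249 − 10 − 10·sin47° − 5 = 0 → C_y = -37.81 kip.
ΣF_x = 0: C_x + 10·cos47° = 0 → C_x = -6.820 kip.

C_x = -6.820 kip, C_y = -37.81 kip, D_y = 60.12 kip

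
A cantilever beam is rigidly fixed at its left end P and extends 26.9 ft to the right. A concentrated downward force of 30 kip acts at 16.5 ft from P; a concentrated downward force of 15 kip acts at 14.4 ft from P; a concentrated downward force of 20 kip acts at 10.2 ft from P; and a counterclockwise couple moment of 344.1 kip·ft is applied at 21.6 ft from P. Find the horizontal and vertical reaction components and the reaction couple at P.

P_x = 0, P_y = 65.00 kip, M_P = 570.9 kip·ft

ΣF_x = 0: P_x = 0.
ΣF_y = 0: P_y − 30 − 15 − 20 = 0 → P_y = 65.00 kip.
ΣM about P: M_P − 30·16.5 − 15·14.4 − 20·10.2 + 344.1 = 0 → M_P = 570.9 kip·ft.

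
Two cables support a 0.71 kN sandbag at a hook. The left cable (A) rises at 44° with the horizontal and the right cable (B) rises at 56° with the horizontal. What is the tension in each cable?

ΣF_x = 0: −T_A·cos44° + T_B·cos56° = 0 → T_B = 1.28639·T_A.
ΣF_y = 0: T_A·sin44° + T_B·sin56° = 0.71.
Substitute: T_A·(0.694658 + 1.28639·0.829038) = 0.71 → T_A = 0.403152 ≈ 0.4032 kN.
Then T_B = 1.28639 × 0.403152 = 0.5186 kN.

T_A = 0.4032 kN, T_B = 0.5186 kN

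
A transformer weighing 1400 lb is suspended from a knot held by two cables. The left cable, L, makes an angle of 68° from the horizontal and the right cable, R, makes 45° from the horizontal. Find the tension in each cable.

ΣF_x = 0: −T_L·cos68° + T_R·cos45° = 0 → T_R = 0.529774·T_L.
ΣF_y = 0: T_L·sin68° + T_R·sin45° = 1400.
Substitute: T_L·(0.927184 + 0.529774·0.707107) = 1400 → T_L = 1075.44 ≈ 1075 lb.
Then T_R = 0.529774 × 1075.44 = 569.7 lb.

T_L = 1075 lb, T_R = 569.7 lb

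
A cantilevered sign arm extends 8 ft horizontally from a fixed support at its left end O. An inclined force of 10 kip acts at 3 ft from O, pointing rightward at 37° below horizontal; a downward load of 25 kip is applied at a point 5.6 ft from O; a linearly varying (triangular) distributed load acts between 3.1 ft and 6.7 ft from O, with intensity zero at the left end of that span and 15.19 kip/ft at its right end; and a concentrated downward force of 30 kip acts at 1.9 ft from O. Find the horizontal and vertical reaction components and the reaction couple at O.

O_x = -7.986 kip, O_y = 88.36 kip, M_O = 365.4 kip·ft

Resultant of the triangular load: ½ × 15.19 × 3.6 = 27.342 kip, acting at 5.5 ft from O (one-third of the span from the peak).
ΣF_x = 0: O_x + 10·cos37° = 0 → O_x = -7.986 kip.
ΣF_y = 0: O_y − 10·sin37° − 25 − ½·15.19·3.6 − 30 = 0 → O_y = 88.36 kip.
ΣM about O: M_O − 10·sin37°·3 − 25·5.6 − (½·15.19·3.6)·5.5 − 30·1.9 = 0 → M_O = 365.4 kip·ft.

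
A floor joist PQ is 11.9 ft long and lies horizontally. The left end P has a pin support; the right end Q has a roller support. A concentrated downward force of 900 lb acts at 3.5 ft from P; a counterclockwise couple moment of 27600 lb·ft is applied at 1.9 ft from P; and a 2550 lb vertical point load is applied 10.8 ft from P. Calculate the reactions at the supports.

Taking moments about P: Q_y·11.9 − 900·3.5 + 27600 − 2550·10.8 = 0 → Q_y = 3090/11.9 = 259.664 ≈ 259.7 lb.
ΣF_y = 0: P_y + 259.664 − 900 − 2550 = 0 → P_y = 3190 lb.
ΣF_x = 0: no horizontal applied forces, so P_x = 0.

P_x = 0, P_y = 3190 lb, Q_y = 259.7 lb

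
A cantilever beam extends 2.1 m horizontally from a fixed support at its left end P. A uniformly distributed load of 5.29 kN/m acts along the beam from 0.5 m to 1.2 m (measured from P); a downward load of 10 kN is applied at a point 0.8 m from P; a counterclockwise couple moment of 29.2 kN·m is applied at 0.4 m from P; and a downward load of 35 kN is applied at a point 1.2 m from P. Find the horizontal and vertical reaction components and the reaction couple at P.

Resultant of the distributed load: 5.29 × 0.7 = 3.703 kN at 0.85 m from P.
ΣF_x = 0: P_x = 0.
ΣF_y = 0: P_y − 5.29·0.7 − 10 − 35 = 0 → P_y = 48.70 kN.
ΣM about P: M_P − (5.29·0.7)·0.85 − 10·0.8 + 29.2 − 35·1.2 = 0 → M_P = 23.95 kN·m.

P_x = 0, P_y = 48.70 kN, M_P = 23.95 kN·m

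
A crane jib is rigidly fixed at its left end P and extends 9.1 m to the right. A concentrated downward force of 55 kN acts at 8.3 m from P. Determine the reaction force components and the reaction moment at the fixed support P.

P_x = 0, P_y = 55.00 kN, M_P = 456.5 kN·m

ΣF_x = 0: P_x = 0.
ΣF_y = 0: P_y − 55 = 0 → P_y = 55.00 kN.
ΣM about P: M_P − 55·8.3 = 0 → M_P = 456.5 kN·m.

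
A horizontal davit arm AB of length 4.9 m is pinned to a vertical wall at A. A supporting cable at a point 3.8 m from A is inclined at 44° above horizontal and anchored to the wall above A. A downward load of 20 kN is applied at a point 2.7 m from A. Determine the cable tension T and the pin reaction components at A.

ΣM about A: T·sin44°·3.8 − 20·2.7 = 0 → T = 54/(3.8·0.694658) = 20.4569 ≈ 20.46 kN.
ΣF_x = 0: A_x − T·cos44° = 0 → A_x = 20.4569 × 0.71934 = 14.72 kN.
ΣF_y = 0: A_y + T·sin44° − 20 = 0 → A_y = 20 − 20.4569 × 0.694658 = 5.789 kN.

T = 20.46 kN, A_x = 14.72 kN, A_y = 5.789 kN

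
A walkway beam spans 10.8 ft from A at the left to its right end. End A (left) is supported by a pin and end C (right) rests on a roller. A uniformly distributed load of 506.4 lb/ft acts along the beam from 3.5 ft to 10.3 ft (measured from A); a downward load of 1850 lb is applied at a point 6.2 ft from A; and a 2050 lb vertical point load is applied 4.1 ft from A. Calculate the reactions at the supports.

Resultant of the distributed load: 506.4 × 6.8 = 3443.52 lb at 6.9 ft from A.
Taking moments about A: C_y·10.8 − (506.4·6.8)·6.9 − 1850·6.2 − 2050·4.1 = 0 → C_y = 43635.288/10.8 = 4040.3 ≈ 4040 lb.
ΣF_y = 0: A_y + 4040.3 − 506.4·6.8 − 1850 − 2050 = 0 → A_y = 3303 lb.
ΣF_x = 0: no horizontal applied forces, so A_x = 0.

A_x = 0, A_y = 3303 lb, C_y = 4040 lb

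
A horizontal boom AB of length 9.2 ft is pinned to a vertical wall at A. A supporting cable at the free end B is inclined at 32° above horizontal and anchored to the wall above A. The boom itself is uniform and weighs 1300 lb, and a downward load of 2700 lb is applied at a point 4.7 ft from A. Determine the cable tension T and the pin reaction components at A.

T = 3830 lb, A_x = 3248 lb, A_y = 1971 lb

ΣM about A: T·sin32°·9.2 − 1300·4.6 − 2700·4.7 = 0 → T = 18670/(9.2·0.529919) = 3829.54 ≈ 3830 lb.
ΣF_x = 0: A_x − T·cos32° = 0 → A_x = 3829.54 × 0.848048 = 3248 lb.
ΣF_y = 0: A_y + T·sin32° − 1300 − 2700 = 0 → A_y = 4000 − 3829.54 × 0.529919 = 1971 lb.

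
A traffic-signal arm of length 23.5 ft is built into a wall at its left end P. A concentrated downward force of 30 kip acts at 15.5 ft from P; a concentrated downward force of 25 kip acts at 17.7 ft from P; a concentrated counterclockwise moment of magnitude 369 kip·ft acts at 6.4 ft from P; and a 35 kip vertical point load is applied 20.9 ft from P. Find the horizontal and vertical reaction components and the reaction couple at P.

ΣF_x = 0: P_x = 0.
ΣF_y = 0: P_y − 30 − 25 − 35 = 0 → P_y = 90.00 kip.
ΣM about P: M_P − 30·15.5 − 25·17.7 + 369 − 35·20.9 = 0 → M_P = 1270 kip·ft.

P_x = 0, P_y = 90.00 kip, M_P = 1270 kip·ft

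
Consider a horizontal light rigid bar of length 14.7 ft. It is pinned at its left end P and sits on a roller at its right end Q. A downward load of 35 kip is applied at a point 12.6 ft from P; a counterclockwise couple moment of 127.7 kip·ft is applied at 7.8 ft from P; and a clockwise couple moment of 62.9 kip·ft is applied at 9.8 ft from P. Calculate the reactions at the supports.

Moments about P: Q_y·14.7 − 35·12.6 + 127.7 − 62.9 = 0 → Q_y = 376.2/14.7 = 25.5918 ≈ 25.59 kip.
ΣF_y = 0: P_y + 25.5918 − 35 = 0 → P_y = 9.408 kip.
ΣF_x = 0: no horizontal applied forces, so P_x = 0.

P_x = 0, P_y = 9.408 kip, Q_y = 25.59 kip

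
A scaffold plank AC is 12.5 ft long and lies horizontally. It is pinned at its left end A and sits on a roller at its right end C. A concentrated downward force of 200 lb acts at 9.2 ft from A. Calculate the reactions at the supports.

Moments about A: C_y·12.5 − 200·9.2 = 0 → C_y = 1840/12.5 = 147.2 lb.
ΣF_y = 0: A_y + 147.2 − 200 = 0 → A_y = 52.80 lb.
ΣF_x = 0: no horizontal applied forces, so A_x = 0.

A_x = 0, A_y = 52.80 lb, C_y = 147.2 lb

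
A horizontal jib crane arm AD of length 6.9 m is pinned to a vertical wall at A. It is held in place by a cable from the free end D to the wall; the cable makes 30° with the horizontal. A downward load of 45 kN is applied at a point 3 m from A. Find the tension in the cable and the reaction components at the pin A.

T = 39.13 kN, A_x = 33.89 kN, A_y = 25.43 kN

ΣM about A: T·sin30°·6.9 − 45·3 = 0 → T = 135/(6.9·0.5) = 39.1304 ≈ 39.13 kN.
ΣF_x = 0: A_x − T·cos30° = 0 → A_x = 39.1304 × 0.866025 = 33.89 kN.
ΣF_y = 0: A_y + T·sin30° − 45 = 0 → A_y = 45 − 39.1304 × 0.5 = 25.43 kN.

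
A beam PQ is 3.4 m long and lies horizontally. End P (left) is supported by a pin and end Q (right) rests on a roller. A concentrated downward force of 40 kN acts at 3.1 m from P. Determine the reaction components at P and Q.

ΣM about P: Q_y·3.4 − 40·3.1 = 0 → Q_y = 124/3.4 = 36.4706 ≈ 36.47 kN.
ΣF_y = 0: P_y + 36.4706 − 40 = 0 → P_y = 3.529 kN.
ΣF_x = 0: no horizontal applied forces, so P_x = 0.

P_x = 0, P_y = 3.529 kN, Q_y = 36.47 kN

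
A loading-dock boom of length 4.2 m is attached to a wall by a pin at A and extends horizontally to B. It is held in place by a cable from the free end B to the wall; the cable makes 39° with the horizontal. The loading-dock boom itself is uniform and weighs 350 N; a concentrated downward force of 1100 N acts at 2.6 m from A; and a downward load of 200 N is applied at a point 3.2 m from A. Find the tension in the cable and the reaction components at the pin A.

T = 1602 N, A_x = 1245 N, A_y = 641.7 N

ΣM about A: T·sin39°·4.2 − 350·2.1 − 1100·2.6 − 200·3.2 = 0 → T = 4235/(4.2·0.62932) = 1602.26 ≈ 1602 N.
ΣF_x = 0: A_x − T·cos39° = 0 → A_x = 1602.26 × 0.777146 = 1245 N.
ΣF_y = 0: A_y + T·sin39° − 350 − 1100 − 200 = 0 → A_y = 1650 − 1602.26 × 0.62932 = 641.7 N.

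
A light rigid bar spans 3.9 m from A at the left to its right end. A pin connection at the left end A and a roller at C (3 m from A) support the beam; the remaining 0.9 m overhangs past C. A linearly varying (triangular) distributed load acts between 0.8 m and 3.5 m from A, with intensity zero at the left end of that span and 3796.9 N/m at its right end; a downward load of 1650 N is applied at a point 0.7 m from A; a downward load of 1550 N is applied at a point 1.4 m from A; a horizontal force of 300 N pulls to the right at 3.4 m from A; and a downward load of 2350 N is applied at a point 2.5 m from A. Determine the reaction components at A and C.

A_x = -300.0 N, A_y = 3167 N, C_y = 7509 N

Resultant of the triangular load: ½ × 3796.9 × 2.7 = 5125.815 N, acting at 2.6 m from A (one-third of the span from the peak).
Taking moments about A: C_y·3 − (½·3796.9·2.7)·2.6 − 1650·0.7 − 1550·1.4 − 2350·2.5 = 0 → C_y = 22527.119/3 = 7509.04 ≈ 7509 N.
ΣF_y = 0: A_y + 7509.04 − ½·3796.9·2.7 − 1650 − 1550 − 2350 = 0 → A_y = 3167 N.
ΣF_x = 0: A_x + 300 = 0 → A_x = -300.0 N.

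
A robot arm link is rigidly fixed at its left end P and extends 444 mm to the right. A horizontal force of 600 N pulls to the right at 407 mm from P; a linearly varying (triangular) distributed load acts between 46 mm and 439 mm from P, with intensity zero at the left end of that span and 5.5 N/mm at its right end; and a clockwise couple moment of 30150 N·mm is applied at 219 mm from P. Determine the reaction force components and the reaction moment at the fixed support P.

P_x = -600.0 N, P_y = 1081 N, M_P = 363000 N·mm

Resultant of the triangular load: ½ × 5.5 × 393 = 1080.75 N, acting at 308 mm from P (one-third of the span from the peak).
ΣF_x = 0: P_x + 600 = 0 → P_x = -600.0 N.
ΣF_y = 0: P_y − ½·5.5·393 = 0 → P_y = 1081 N.
ΣM about P: M_P − (½·5.5·393)·308 − 30150 = 0 → M_P = 363000 N·mm.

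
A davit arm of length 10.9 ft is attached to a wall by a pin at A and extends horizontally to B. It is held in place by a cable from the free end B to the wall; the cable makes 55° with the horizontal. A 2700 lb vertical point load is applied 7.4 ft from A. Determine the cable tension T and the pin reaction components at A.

ΣM about A: T·sin55°·10.9 − 2700·7.4 = 0 → T = 19980/(10.9·0.819152) = 2237.71 ≈ 2238 lb.
ΣF_x = 0: A_x − T·cos55° = 0 → A_x = 2237.71 × 0.573576 = 1283 lb.
ΣF_y = 0: A_y + T·sin55° − 2700 = 0 → A_y = 2700 − 2237.71 × 0.819152 = 867.0 lb.

T = 2238 lb, A_x = 1283 lb, A_y = 867.0 lb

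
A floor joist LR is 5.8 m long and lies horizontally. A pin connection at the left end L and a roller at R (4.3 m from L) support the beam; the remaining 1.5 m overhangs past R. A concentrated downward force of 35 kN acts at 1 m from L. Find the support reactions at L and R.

L_x = 0, L_y = 26.86 kN, R_y = 8.140 kN

Moments about L: R_y·4.3 − 35·1 = 0 → R_y = 35/4.3 = 8.13953 ≈ 8.140 kN.
ΣF_y = 0: L_y + 8.13953 − 35 = 0 → L_y = 26.86 kN.
ΣF_x = 0: no horizontal applied forces, so L_x = 0.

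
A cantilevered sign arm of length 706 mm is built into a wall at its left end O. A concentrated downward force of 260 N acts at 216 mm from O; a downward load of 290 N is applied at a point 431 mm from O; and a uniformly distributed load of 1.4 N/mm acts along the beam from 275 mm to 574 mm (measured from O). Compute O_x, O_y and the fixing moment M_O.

Resultant of the distributed load: 1.4 × 299 = 418.6 N at 424.5 mm from O.
ΣF_x = 0: O_x = 0.
ΣF_y = 0: O_y − 260 − 290 − 1.4·299 = 0 → O_y = 968.6 N.
ΣM about O: M_O − 260·216 − 290·431 − (1.4·299)·424.5 = 0 → M_O = 358800 N·mm.

O_x = 0, O_y = 968.6 N, M_O = 358800 N·mm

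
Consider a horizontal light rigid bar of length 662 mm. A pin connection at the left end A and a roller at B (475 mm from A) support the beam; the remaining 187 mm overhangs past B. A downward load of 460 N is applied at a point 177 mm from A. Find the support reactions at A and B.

ΣM about A: B_y·475 − 460·177 = 0 → B_y = 81420/475 = 171.411 ≈ 171.4 N.
ΣF_y = 0: A_y + 171.411 − 460 = 0 → A_y = 288.6 N.
ΣF_x = 0: no horizontal applied forces, so A_x = 0.

A_x = 0, A_y = 288.6 N, B_y = 171.4 N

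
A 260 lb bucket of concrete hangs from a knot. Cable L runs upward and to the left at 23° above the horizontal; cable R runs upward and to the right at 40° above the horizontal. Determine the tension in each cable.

ΣF_x = 0: −T_L·cos23° + T_R·cos40° = 0 → T_R = 1.20163·T_L.
ΣF_y = 0: T_L·sin23° + T_R·sin40° = 260.
Substitute: T_L·(0.390731 + 1.20163·0.642788) = 260 → T_L = 223.536 ≈ 223.5 lb.
Then T_R = 1.20163 × 223.536 = 268.6 lb.

T_L = 223.5 lb, T_R = 268.6 lb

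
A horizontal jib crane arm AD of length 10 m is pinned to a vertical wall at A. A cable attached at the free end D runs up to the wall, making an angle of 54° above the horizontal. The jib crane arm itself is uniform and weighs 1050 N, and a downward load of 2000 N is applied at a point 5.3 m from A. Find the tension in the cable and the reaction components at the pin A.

T = 1959 N, A_x = 1152 N, A_y = 1465 N

ΣM about A: T·sin54°·10 − 1050·5 − 2000·5.3 = 0 → T = 15850/(10·0.809017) = 1959.17 ≈ 1959 N.
ΣF_x = 0: A_x − T·cos54° = 0 → A_x = 1959.17 × 0.587785 = 1152 N.
ΣF_y = 0: A_y + T·sin54° − 1050 − 2000 = 0 → A_y = 3050 − 1959.17 × 0.809017 = 1465 N.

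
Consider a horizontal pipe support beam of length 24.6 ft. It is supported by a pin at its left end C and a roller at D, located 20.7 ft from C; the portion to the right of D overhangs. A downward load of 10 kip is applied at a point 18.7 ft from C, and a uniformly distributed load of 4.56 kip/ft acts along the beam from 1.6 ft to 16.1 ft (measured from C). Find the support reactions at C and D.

C_x = 0, C_y = 38.82 kip, D_y = 37.30 kip

Resultant of the distributed load: 4.56 × 14.5 = 66.12 kip at 8.85 ft from C.
Taking moments about C: D_y·20.7 − 10·18.7 − (4.56·14.5)·8.85 = 0 → D_y = 772.162/20.7 = 37.3025 ≈ 37.30 kip.
ΣF_y = 0: C_y + 37.3025 − 10 − 4.56·14.5 = 0 → C_y = 38.82 kip.
ΣF_x = 0: no horizontal applied forces, so C_x = 0.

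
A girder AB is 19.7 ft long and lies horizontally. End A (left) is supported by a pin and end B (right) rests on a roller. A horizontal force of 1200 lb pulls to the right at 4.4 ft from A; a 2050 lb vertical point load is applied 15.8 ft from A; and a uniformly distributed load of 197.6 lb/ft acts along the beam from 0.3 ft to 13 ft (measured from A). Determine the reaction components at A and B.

A_x = -1200 lb, A_y = 2068 lb, B_y = 2491 lb

Resultant of the distributed load: 197.6 × 12.7 = 2509.52 lb at 6.65 ft from A.
Moments about A: B_y·19.7 − 2050·15.8 − (197.6·12.7)·6.65 = 0 → B_y = 49078.308/19.7 = 2491.28 ≈ 2491 lb.
ΣF_y = 0: A_y + 2491.28 − 2050 − 197.6·12.7 = 0 → A_y = 2068 lb.
ΣF_x = 0: A_x + 1200 = 0 → A_x = -1200 lb.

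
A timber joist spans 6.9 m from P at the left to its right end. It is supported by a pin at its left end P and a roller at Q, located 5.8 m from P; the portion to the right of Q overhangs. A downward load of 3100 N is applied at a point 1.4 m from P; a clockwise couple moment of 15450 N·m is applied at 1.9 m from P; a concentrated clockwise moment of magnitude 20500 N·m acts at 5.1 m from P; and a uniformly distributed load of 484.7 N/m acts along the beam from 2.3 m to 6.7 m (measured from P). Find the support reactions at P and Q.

Resultant of the distributed load: 484.7 × 4.4 = 2132.68 N at 4.5 m from P.
Taking moments about P: Q_y·5.8 − 3100·1.4 − 15450 − 20500 − (484.7·4.4)·4.5 = 0 → Q_y = 49887.06/5.8 = 8601.22 ≈ 8601 N.
ΣF_y = 0: P_y + 8601.22 − 3100 − 484.7·4.4 = 0 → P_y = -3369 N.
ΣF_x = 0: no horizontal applied forces, so P_x = 0.

P_x = 0, P_y = -3369 N, Q_y = 8601 N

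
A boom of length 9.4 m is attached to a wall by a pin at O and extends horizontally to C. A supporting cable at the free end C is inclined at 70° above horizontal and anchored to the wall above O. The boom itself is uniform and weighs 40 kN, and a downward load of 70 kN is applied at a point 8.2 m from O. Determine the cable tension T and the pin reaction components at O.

T = 86.27 kN, O_x = 29.50 kN, O_y = 28.94 kN

ΣM about O: T·sin70°·9.4 − 40·4.7 − 70·8.2 = 0 → T = 762/(9.4·0.939693) = 86.2663 ≈ 86.27 kN.
ΣF_x = 0: O_x − T·cos70° = 0 → O_x = 86.2663 × 0.34202 = 29.50 kN.
ΣF_y = 0: O_y + T·sin70° − 40 − 70 = 0 → O_y = 110 − 86.2663 × 0.939693 = 28.94 kN.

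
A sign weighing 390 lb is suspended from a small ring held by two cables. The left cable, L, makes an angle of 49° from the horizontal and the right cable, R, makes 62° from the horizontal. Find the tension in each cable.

T_L = 196.1 lb, T_R = 274.1 lb

ΣF_x = 0: −T_L·cos49° + T_R·cos62° = 0 → T_R = 1.39744·T_L.
ΣF_y = 0: T_L·sin49° + T_R·sin62° = 390.
Substitute: T_L·(0.75471 + 1.39744·0.882948) = 390 → T_L = 196.12 ≈ 196.1 lb.
Then T_R = 1.39744 × 196.12 = 274.1 lb.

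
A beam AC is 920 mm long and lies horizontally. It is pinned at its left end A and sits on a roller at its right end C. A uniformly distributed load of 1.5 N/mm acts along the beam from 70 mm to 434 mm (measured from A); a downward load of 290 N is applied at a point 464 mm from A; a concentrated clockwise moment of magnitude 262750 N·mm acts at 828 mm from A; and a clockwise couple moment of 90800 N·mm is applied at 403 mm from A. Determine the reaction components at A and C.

A_x = 0, A_y = 155.9 N, C_y = 680.1 N

Resultant of the distributed load: 1.5 × 364 = 546 N at 252 mm from A.
Moments about A: C_y·920 − (1.5·364)·252 − 290·464 − 262750 − 90800 = 0 → C_y = 625702/920 = 680.111 ≈ 680.1 N.
ΣF_y = 0: A_y + 680.111 − 1.5·364 − 290 = 0 → A_y = 155.9 N.
ΣF_x = 0: no horizontal applied forces, so A_x = 0.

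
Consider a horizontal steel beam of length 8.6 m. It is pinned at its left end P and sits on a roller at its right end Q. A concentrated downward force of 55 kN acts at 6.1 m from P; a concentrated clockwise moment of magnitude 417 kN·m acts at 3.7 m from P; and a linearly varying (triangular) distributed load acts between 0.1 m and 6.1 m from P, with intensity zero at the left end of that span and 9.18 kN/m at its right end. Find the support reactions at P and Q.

Resultant of the triangular load: ½ × 9.18 × 6 = 27.54 kN, acting at 4.1 m from P (one-third of the span from the peak).
ΣM about P: Q_y·8.6 − 55·6.1 − 417 − (½·9.18·6)·4.1 = 0 → Q_y = 865.414/8.6 = 100.63 ≈ 100.6 kN.
ΣF_y = 0: P_y + 100.63 − 55 − ½·9.18·6 = 0 → P_y = -18.09 kN.
ΣF_x = 0: no horizontal applied forces, so P_x = 0.

P_x = 0, P_y = -18.09 kN, Q_y = 100.6 kN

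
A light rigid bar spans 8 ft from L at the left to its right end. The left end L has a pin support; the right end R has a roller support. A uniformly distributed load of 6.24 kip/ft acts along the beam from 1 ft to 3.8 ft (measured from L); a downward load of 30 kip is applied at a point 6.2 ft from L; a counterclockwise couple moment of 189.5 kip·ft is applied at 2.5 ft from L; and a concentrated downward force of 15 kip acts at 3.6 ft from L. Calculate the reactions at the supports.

L_x = 0, L_y = 50.92 kip, R_y = 11.55 kip

Resultant of the distributed load: 6.24 × 2.8 = 17.472 kip at 2.4 ft from L.
Moments about L: R_y·8 − (6.24·2.8)·2.4 − 30·6.2 + 189.5 − 15·3.6 = 0 → R_y = 92.4328/8 = 11.5541 ≈ 11.55 kip.
ΣF_y = 0: L_y + 11.5541 − 6.24·2.8 − 30 − 15 = 0 → L_y = 50.92 kip.
ΣF_x = 0: no horizontal applied forces, so L_x = 0.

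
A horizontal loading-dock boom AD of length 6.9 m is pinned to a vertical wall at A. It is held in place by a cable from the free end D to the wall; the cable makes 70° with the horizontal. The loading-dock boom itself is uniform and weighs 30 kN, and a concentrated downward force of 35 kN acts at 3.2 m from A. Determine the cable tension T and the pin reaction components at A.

ΣM about A: T·sin70°·6.9 − 30·3.45 − 35·3.2 = 0 → T = 215.5/(6.9·0.939693) = 33.2363 ≈ 33.24 kN.
ΣF_x = 0: A_x − T·cos70° = 0 → A_x = 33.2363 × 0.34202 = 11.37 kN.
ΣF_y = 0: A_y + T·sin70° − 30 − 35 = 0 → A_y = 65 − 33.2363 × 0.939693 = 33.77 kN.

T = 33.24 kN, A_x = 11.37 kN, A_y = 33.77 kN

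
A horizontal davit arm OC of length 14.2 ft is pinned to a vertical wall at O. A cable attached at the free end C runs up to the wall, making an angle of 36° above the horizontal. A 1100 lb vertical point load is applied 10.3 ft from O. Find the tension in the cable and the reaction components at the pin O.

T = 1357 lb, O_x = 1098 lb, O_y = 302.1 lb

ΣM about O: T·sin36°·14.2 − 1100·10.3 = 0 → T = 11330/(14.2·0.587785) = 1357.45 ≈ 1357 lb.
ΣF_x = 0: O_x − T·cos36° = 0 → O_x = 1357.45 × 0.809017 = 1098 lb.
ΣF_y = 0: O_y + T·sin36° − 1100 = 0 → O_y = 1100 − 1357.45 × 0.587785 = 302.1 lb.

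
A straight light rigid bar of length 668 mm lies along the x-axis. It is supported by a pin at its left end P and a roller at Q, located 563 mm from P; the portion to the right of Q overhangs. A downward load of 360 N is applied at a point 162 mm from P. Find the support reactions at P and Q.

P_x = 0, P_y = 256.4 N, Q_y = 103.6 N

Moments about P: Q_y·563 − 360·162 = 0 → Q_y = 58320/563 = 103.588 ≈ 103.6 N.
ΣF_y = 0: P_y + 103.588 − 360 = 0 → P_y = 256.4 N.
ΣF_x = 0: no horizontal applied forces, so P_x = 0.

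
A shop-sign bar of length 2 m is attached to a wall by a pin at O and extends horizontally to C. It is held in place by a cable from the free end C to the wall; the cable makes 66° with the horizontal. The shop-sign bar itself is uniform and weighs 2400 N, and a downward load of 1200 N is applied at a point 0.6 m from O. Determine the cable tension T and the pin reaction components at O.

T = 1708 N, O_x = 694.6 N, O_y = 2040 N

ΣM about O: T·sin66°·2 − 2400·1 − 1200·0.6 = 0 → T = 3120/(2·0.913545) = 1707.63 ≈ 1708 N.
ΣF_x = 0: O_x − T·cos66° = 0 → O_x = 1707.63 × 0.406737 = 694.6 N.
ΣF_y = 0: O_y + T·sin66° − 2400 − 1200 = 0 → O_y = 3600 − 1707.63 × 0.913545 = 2040 N.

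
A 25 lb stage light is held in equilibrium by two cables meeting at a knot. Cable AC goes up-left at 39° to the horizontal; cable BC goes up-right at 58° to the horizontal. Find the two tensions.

T_AC = 13.35 lb, T_BC = 19.57 lb

ΣF_x = 0: −T_AC·cos39° + T_BC·cos58° = 0 → T_BC = 1.46654·T_AC.
ΣF_y = 0: T_AC·sin39° + T_BC·sin58° = 25.
Substitute: T_AC·(0.62932 + 1.46654·0.848048) = 25 → T_AC = 13.3475 ≈ 13.35 lb.
Then T_BC = 1.46654 × 13.3475 = 19.57 lb.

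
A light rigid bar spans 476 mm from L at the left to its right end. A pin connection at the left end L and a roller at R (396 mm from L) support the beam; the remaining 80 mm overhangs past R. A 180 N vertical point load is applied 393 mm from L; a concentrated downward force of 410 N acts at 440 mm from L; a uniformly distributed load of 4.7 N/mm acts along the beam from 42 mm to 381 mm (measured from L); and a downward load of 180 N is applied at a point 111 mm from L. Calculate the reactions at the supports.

Resultant of the distributed load: 4.7 × 339 = 1593.3 N at 211.5 mm from L.
Taking moments about L: R_y·396 − 180·393 − 410·440 − (4.7·339)·211.5 − 180·111 = 0 → R_y = 608102.95/396 = 1535.61 ≈ 1536 N.
ΣF_y = 0: L_y + 1535.61 − 180 − 410 − 4.7·339 − 180 = 0 → L_y = 827.7 N.
ΣF_x = 0: no horizontal applied forces, so L_x = 0.

L_x = 0, L_y = 827.7 N, R_y = 1536 N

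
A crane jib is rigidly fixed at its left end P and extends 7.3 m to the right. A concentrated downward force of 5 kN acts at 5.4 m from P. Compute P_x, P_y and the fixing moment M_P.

P_x = 0, P_y = 5.000 kN, M_P = 27.00 kN·m

ΣF_x = 0: P_x = 0.
ΣF_y = 0: P_y − 5 = 0 → P_y = 5.000 kN.
ΣM about P: M_P − 5·5.4 = 0 → M_P = 27.00 kN·m.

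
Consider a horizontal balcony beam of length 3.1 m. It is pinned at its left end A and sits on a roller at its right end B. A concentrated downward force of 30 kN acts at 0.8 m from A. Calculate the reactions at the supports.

Moments about A: B_y·3.1 − 30·0.8 = 0 → B_y = 24/3.1 = 7.74194 ≈ 7.742 kN.
ΣF_y = 0: A_y + 7.74194 − 30 = 0 → A_y = 22.26 kN.
ΣF_x = 0: no horizontal applied forces, so A_x = 0.

A_x = 0, A_y = 22.26 kN, B_y = 7.742 kN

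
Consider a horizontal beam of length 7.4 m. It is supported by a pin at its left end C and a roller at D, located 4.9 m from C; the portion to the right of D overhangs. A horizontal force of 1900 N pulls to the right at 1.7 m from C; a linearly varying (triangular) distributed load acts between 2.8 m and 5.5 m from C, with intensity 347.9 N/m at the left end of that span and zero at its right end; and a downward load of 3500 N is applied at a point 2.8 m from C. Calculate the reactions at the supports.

Resultant of the triangular load: ½ × 347.9 × 2.7 = 469.665 N, acting at 3.7 m from C (one-third of the span from the peak).
ΣM about C: D_y·4.9 − (½·347.9·2.7)·3.7 − 3500·2.8 = 0 → D_y = 11537.7605/4.9 = 2354.64 ≈ 2355 N.
ΣF_y = 0: C_y + 2354.64 − ½·347.9·2.7 − 3500 = 0 → C_y = 1615 N.
ΣF_x = 0: C_x + 1900 = 0 → C_x = -1900 N.

C_x = -1900 N, C_y = 1615 N, D_y = 2355 N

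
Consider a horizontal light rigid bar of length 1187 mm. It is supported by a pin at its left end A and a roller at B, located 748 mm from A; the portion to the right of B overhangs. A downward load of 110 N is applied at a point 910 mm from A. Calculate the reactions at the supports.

Taking moments about A: B_y·748 − 110·910 = 0 → B_y = 100100/748 = 133.824 ≈ 133.8 N.
ΣF_y = 0: A_y + 133.824 − 110 = 0 → A_y = -23.82 N.
ΣF_x = 0: no horizontal applied forces, so A_x = 0.

A_x = 0, A_y = -23.82 N, B_y = 133.8 N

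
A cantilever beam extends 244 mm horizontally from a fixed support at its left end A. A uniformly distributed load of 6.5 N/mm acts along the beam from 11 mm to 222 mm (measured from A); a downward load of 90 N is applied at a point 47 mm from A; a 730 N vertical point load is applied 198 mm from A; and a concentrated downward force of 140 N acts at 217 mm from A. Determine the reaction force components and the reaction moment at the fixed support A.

A_x = 0, A_y = 2332 N, M_A = 338900 N·mm

Resultant of the distributed load: 6.5 × 211 = 1371.5 N at 116.5 mm from A.
ΣF_x = 0: A_x = 0.
ΣF_y = 0: A_y − 6.5·211 − 90 − 730 − 140 = 0 → A_y = 2332 N.
ΣM about A: M_A − (6.5·211)·116.5 − 90·47 − 730·198 − 140·217 = 0 → M_A = 338900 N·mm.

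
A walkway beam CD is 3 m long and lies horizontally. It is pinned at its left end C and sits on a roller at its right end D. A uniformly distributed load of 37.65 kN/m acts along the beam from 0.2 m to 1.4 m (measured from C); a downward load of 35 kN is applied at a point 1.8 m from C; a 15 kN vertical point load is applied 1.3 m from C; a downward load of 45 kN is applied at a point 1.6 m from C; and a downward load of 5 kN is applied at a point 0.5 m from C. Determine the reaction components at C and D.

C_x = 0, C_y = 80.80 kN, D_y = 64.38 kN

Resultant of the distributed load: 37.65 × 1.2 = 45.18 kN at 0.8 m from C.
ΣM about C: D_y·3 − (37.65·1.2)·0.8 − 35·1.8 − 15·1.3 − 45·1.6 − 5·0.5 = 0 → D_y = 193.144/3 = 64.3813 ≈ 64.38 kN.
ΣF_y = 0: C_y + 64.3813 − 37.65·1.2 − 35 − 15 − 45 − 5 = 0 → C_y = 80.80 kN.
ΣF_x = 0: no horizontal applied forces, so C_x = 0.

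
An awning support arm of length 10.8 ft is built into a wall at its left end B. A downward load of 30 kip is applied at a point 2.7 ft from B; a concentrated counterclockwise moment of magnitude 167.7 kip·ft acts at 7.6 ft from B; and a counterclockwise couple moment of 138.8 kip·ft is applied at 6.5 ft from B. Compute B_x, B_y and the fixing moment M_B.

B_x = 0, B_y = 30.00 kip, M_B = -225.5 kip·ft

ΣF_x = 0: B_x = 0.
ΣF_y = 0: B_y − 30 = 0 → B_y = 30.00 kip.
ΣM about B: M_B − 30·2.7 + 167.7 + 138.8 = 0 → M_B = -225.5 kip·ft.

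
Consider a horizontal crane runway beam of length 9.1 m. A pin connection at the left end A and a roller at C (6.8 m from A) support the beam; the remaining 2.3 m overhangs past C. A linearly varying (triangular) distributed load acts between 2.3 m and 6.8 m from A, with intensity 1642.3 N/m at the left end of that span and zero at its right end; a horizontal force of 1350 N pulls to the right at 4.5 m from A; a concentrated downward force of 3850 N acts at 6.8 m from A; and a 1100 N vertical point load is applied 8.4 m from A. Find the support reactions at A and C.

A_x = -1350 N, A_y = 1371 N, C_y = 7274 N

Resultant of the triangular load: ½ × 1642.3 × 4.5 = 3695.175 N, acting at 3.8 m from A (one-third of the span from the peak).
ΣM about A: C_y·6.8 − (½·1642.3·4.5)·3.8 − 3850·6.8 − 1100·8.4 = 0 → C_y = 49461.665/6.8 = 7273.77 ≈ 7274 N.
ΣF_y = 0: A_y + 7273.77 − ½·1642.3·4.5 − 3850 − 1100 = 0 → A_y = 1371 N.
ΣF_x = 0: A_x + 1350 = 0 → A_x = -1350 N.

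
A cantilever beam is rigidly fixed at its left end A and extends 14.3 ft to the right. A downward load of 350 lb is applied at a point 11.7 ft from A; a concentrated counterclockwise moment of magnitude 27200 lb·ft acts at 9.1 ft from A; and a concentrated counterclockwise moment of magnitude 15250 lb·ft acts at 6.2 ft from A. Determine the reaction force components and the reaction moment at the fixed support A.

ΣF_x = 0: A_x = 0.
ΣF_y = 0: A_y − 350 = 0 → A_y = 350.0 lb.
ΣM about A: M_A − 350·11.7 + 27200 + 15250 = 0 → M_A = -38360 lb·ft.

A_x = 0, A_y = 350.0 lb, M_A = -38360 lb·ft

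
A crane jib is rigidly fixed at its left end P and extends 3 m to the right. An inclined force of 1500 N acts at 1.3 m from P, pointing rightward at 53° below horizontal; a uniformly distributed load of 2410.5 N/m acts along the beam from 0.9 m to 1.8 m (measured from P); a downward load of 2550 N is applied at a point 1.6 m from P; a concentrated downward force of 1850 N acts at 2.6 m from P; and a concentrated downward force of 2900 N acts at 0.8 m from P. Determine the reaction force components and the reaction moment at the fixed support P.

P_x = -902.7 N, P_y = 10670 N, M_P = 15700 N·m

Resultant of the distributed load: 2410.5 × 0.9 = 2169.45 N at 1.35 m from P.
ΣF_x = 0: P_x + 1500·cos53° = 0 → P_x = -902.7 N.
ΣF_y = 0: P_y − 1500·sin53° − 2410.5·0.9 − 2550 − 1850 − 2900 = 0 → P_y = 10670 N.
ΣM about P: M_P − 1500·sin53°·1.3 − (2410.5·0.9)·1.35 − 2550·1.6 − 1850·2.6 − 2900·0.8 = 0 → M_P = 15700 N·m.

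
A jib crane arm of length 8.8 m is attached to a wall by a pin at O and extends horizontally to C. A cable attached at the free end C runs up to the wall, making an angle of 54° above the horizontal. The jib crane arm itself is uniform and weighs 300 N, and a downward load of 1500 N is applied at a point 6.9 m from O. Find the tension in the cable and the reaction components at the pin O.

T = 1639 N, O_x = 963.5 N, O_y = 473.9 N

ΣM about O: T·sin54°·8.8 − 300·4.4 − 1500·6.9 = 0 → T = 11670/(8.8·0.809017) = 1639.19 ≈ 1639 N.
ΣF_x = 0: O_x − T·cos54° = 0 → O_x = 1639.19 × 0.587785 = 963.5 N.
ΣF_y = 0: O_y + T·sin54° − 300 − 1500 = 0 → O_y = 1800 − 1639.19 × 0.809017 = 473.9 N.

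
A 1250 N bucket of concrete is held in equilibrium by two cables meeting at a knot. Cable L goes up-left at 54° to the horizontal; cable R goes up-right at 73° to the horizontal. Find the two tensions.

ΣF_x = 0: −T_L·cos54° + T_R·cos73° = 0 → T_R = 2.0104·T_L.
ΣF_y = 0: T_L·sin54° + T_R·sin73° = 1250.
Substitute: T_L·(0.809017 + 2.0104·0.956305) = 1250 → T_L = 457.612 ≈ 457.6 N.
Then T_R = 2.0104 × 457.612 = 920.0 N.

T_L = 457.6 N, T_R = 920.0 N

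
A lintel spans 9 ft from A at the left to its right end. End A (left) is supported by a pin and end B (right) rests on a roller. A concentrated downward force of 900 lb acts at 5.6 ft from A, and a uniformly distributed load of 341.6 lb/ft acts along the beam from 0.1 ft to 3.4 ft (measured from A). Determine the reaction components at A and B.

Resultant of the distributed load: 341.6 × 3.3 = 1127.28 lb at 1.75 ft from A.
ΣM about A: B_y·9 − 900·5.6 − (341.6·3.3)·1.75 = 0 → B_y = 7012.74/9 = 779.193 ≈ 779.2 lb.
ΣF_y = 0: A_y + 779.193 − 900 − 341.6·3.3 = 0 → A_y = 1248 lb.
ΣF_x = 0: no horizontal applied forces, so A_x = 0.

A_x = 0, A_y = 1248 lb, B_y = 779.2 lb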